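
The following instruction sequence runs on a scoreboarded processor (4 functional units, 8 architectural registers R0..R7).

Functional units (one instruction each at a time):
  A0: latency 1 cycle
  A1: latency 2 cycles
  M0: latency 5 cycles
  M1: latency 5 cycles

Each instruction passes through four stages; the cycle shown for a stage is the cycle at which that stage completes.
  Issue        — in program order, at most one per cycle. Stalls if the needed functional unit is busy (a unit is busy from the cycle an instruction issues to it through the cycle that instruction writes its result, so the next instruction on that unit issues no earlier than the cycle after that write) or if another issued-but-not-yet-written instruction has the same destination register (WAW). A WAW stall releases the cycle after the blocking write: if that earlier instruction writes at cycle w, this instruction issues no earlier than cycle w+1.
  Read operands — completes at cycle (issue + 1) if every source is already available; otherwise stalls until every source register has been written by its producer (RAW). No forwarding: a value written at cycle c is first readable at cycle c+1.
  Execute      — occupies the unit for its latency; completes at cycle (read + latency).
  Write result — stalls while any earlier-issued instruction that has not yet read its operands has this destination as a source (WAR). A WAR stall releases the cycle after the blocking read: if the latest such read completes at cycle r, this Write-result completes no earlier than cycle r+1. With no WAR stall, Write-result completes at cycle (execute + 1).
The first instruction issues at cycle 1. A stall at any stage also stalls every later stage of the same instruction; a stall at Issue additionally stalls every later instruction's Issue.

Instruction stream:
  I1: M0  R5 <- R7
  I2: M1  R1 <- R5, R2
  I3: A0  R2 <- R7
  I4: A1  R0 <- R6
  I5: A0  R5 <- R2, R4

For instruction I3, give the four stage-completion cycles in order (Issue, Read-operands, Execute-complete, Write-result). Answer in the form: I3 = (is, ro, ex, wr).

I3 = (3, 4, 5, 10)

t=1  issue I1 (M0)
t=2  I1 read-ops · issue I2 (M1)
t=3  issue I3 (A0)
t=4  I3 read-ops · issue I4 (A1)
t=5  I3 finished on A0 · I4 read-ops
t=7  I1 finished on M0 · I4 finished on A1
t=8  I1→R5 · I4→R0
t=9  I2 read-ops
t=10  I3→R2
t=11  issue I5 (A0)
t=12  I5 read-ops
t=13  I5 finished on A0
t=14  I2 finished on M1 · I5→R5
t=15  I2→R1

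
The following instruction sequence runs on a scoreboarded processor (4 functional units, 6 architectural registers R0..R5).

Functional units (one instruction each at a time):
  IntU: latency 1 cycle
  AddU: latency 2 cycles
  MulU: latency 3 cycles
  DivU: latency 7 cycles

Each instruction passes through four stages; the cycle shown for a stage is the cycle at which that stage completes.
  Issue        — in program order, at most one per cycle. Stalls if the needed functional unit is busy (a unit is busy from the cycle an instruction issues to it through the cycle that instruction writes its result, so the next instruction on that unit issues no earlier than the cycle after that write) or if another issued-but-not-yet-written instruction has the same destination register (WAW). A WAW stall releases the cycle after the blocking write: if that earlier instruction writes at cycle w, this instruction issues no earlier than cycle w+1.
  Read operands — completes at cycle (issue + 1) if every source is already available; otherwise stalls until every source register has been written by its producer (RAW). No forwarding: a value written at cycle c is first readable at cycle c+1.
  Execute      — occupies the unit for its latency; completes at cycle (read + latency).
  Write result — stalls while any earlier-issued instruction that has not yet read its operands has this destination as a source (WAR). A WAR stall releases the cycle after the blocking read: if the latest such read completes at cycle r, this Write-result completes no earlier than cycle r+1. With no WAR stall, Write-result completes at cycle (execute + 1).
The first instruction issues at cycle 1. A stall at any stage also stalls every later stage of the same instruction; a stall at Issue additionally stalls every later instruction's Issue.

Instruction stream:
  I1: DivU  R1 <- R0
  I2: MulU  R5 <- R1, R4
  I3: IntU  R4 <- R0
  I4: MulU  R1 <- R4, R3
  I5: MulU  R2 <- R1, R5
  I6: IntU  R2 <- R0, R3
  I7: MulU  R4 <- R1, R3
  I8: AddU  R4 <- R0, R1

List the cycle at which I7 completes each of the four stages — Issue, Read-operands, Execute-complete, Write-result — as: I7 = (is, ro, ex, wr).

I7 = (29, 30, 33, 34)

[1] I1 dispatched to DivU
[2] I1 operands ready; I2 dispatched to MulU
[3] I3 dispatched to IntU
[4] I3 operands ready
[5] I3 complete
[9] I1 complete
[10] R1←I1
[11] I2 operands ready
[12] R4←I3
[14] I2 complete
[15] R5←I2
[16] I4 dispatched to MulU
[17] I4 operands ready
[20] I4 complete
[21] R1←I4
[22] I5 dispatched to MulU
[23] I5 operands ready
[26] I5 complete
[27] R2←I5
[28] I6 dispatched to IntU
[29] I6 operands ready; I7 dispatched to MulU
[30] I6 complete; I7 operands ready
[31] R2←I6
[33] I7 complete
[34] R4←I7
[35] I8 dispatched to AddU
[36] I8 operands ready
[38] I8 complete
[39] R4←I8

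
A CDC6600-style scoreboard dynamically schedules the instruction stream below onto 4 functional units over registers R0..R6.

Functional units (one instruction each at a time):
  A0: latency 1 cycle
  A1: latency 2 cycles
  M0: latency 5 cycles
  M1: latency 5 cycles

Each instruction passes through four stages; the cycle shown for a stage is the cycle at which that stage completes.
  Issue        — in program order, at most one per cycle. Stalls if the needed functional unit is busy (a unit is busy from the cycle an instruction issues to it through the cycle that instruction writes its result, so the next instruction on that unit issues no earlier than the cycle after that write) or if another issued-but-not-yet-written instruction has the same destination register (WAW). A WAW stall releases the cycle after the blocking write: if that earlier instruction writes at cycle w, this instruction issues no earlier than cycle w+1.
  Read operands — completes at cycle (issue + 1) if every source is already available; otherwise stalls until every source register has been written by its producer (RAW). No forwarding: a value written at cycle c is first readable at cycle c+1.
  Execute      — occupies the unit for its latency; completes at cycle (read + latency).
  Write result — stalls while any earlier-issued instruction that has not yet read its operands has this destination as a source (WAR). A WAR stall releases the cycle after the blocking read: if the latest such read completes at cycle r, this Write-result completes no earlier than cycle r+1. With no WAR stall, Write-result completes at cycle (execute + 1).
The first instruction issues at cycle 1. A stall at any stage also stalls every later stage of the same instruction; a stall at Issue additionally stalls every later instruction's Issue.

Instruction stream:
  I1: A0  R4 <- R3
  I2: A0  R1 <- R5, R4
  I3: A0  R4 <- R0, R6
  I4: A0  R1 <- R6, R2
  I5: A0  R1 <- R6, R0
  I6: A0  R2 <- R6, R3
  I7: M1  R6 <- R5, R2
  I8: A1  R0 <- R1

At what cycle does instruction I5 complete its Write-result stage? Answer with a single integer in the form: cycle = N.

cycle = 20

1) issue 1, read 2, done 3, write 4
2) issue 5, read 6, done 7, write 8  <struct: A0 busy until I1 writes@4>
3) issue 9, read 10, done 11, write 12  <struct: A0 busy until I2 writes@8>
4) issue 13, read 14, done 15, write 16  <struct: A0 busy until I3 writes@12>
5) issue 17, read 18, done 19, write 20  <struct: A0 busy until I4 writes@16>
6) issue 21, read 22, done 23, write 24  <struct: A0 busy until I5 writes@20>
7) issue 22, read 25, done 30, write 31  <RAW R2: wait I6 write@24>
8) issue 23, read 24, done 26, write 27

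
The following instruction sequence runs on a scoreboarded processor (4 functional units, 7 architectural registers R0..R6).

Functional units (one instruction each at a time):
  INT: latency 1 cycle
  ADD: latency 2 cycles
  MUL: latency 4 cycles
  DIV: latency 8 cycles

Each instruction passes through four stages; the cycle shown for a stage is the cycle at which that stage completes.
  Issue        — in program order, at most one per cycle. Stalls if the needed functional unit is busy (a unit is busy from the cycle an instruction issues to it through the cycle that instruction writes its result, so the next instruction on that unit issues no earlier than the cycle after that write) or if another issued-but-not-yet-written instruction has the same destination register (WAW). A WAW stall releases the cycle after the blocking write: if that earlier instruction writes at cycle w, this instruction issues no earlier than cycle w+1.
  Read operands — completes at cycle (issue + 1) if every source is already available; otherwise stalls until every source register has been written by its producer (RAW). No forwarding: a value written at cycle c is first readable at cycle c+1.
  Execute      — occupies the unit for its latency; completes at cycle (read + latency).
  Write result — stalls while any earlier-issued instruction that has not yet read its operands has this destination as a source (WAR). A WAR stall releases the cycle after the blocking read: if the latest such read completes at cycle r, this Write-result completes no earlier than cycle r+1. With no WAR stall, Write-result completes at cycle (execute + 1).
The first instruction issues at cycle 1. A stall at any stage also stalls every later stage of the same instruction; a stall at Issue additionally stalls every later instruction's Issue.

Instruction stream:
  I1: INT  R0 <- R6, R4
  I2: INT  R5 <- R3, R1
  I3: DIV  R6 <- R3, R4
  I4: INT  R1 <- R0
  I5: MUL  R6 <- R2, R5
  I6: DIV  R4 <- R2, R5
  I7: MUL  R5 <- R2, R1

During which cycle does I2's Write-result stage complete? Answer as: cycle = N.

cycle 1: issue I1 (INT)
cycle 2: I1 read-ops
cycle 3: I1 finished on INT
cycle 4: I1→R0
cycle 5: issue I2 (INT)
cycle 6: I2 read-ops, issue I3 (DIV)
cycle 7: I2 finished on INT, I3 read-ops
cycle 8: I2→R5
cycle 9: issue I4 (INT)
cycle 10: I4 read-ops
cycle 11: I4 finished on INT
cycle 12: I4→R1
cycle 15: I3 finished on DIV
cycle 16: I3→R6
cycle 17: issue I5 (MUL)
cycle 18: I5 read-ops, issue I6 (DIV)
cycle 19: I6 read-ops
cycle 22: I5 finished on MUL
cycle 23: I5→R6
cycle 24: issue I7 (MUL)
cycle 25: I7 read-ops
cycle 27: I6 finished on DIV
cycle 28: I6→R4
cycle 29: I7 finished on MUL
cycle 30: I7→R5

cycle = 8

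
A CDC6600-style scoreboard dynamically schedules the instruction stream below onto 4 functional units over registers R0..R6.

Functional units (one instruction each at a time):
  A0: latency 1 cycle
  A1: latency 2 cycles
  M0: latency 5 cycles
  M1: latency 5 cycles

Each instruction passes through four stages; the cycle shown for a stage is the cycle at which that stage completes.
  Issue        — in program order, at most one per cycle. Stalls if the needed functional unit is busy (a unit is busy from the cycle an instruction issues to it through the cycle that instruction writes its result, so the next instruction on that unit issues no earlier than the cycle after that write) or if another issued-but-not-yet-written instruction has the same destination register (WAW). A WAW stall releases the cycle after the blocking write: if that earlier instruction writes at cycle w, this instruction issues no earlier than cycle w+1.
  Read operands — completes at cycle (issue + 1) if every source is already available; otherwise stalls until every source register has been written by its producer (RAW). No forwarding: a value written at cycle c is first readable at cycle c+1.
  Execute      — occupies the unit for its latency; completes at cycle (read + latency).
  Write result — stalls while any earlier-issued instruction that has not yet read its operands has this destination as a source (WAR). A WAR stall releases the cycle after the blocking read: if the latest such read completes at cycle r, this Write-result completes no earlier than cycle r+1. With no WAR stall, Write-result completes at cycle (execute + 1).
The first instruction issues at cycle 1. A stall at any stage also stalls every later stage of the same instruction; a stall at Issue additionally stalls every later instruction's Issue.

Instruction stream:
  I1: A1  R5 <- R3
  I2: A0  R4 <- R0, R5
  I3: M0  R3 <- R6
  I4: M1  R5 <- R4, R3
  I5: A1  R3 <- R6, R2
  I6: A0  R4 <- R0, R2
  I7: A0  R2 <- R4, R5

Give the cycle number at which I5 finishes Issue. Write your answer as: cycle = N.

I1: IS=1 RO=2 EX=4 WR=5
I2: IS=2 RO=6 EX=7 WR=8  [RAW R5: wait I1 write@5]
I3: IS=3 RO=4 EX=9 WR=10
I4: IS=6 RO=11 EX=16 WR=17  [WAW R5: wait I1 write@5; RAW R3: wait I3 write@10]
I5: IS=11 RO=12 EX=14 WR=15  [WAW R3: wait I3 write@10]
I6: IS=12 RO=13 EX=14 WR=15
I7: IS=16 RO=18 EX=19 WR=20  [struct: A0 busy until I6 writes@15; RAW R5: wait I4 write@17]

cycle = 11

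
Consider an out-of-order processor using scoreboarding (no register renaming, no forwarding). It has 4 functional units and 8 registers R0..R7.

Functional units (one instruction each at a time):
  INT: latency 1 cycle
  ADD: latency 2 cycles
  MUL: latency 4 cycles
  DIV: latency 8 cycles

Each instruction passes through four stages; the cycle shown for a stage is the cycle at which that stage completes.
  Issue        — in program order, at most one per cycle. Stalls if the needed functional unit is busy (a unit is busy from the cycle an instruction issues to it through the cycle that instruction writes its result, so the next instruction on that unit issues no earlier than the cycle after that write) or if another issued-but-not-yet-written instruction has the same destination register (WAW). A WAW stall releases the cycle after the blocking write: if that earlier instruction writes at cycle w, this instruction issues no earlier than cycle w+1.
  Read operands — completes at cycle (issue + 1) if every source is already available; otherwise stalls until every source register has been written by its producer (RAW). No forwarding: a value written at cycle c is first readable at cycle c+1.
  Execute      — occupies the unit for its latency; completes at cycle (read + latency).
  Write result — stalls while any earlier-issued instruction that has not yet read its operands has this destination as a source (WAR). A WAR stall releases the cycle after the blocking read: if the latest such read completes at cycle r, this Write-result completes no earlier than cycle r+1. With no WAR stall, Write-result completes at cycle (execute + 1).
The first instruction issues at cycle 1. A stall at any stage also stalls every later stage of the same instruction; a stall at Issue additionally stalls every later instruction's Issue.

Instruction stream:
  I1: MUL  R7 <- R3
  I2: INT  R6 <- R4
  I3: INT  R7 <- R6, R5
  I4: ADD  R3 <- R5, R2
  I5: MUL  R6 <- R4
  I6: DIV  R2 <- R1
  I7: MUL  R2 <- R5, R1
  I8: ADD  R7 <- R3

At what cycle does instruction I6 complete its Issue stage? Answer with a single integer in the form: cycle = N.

cycle = 11

I1 -> (1, 2, 6, 7)
I2 -> (2, 3, 4, 5)
I3 -> (8, 9, 10, 11)  // WAW R7: wait I1 write@7
I4 -> (9, 10, 12, 13)
I5 -> (10, 11, 15, 16)
I6 -> (11, 12, 20, 21)
I7 -> (22, 23, 27, 28)  // WAW R2: wait I6 write@21
I8 -> (23, 24, 26, 27)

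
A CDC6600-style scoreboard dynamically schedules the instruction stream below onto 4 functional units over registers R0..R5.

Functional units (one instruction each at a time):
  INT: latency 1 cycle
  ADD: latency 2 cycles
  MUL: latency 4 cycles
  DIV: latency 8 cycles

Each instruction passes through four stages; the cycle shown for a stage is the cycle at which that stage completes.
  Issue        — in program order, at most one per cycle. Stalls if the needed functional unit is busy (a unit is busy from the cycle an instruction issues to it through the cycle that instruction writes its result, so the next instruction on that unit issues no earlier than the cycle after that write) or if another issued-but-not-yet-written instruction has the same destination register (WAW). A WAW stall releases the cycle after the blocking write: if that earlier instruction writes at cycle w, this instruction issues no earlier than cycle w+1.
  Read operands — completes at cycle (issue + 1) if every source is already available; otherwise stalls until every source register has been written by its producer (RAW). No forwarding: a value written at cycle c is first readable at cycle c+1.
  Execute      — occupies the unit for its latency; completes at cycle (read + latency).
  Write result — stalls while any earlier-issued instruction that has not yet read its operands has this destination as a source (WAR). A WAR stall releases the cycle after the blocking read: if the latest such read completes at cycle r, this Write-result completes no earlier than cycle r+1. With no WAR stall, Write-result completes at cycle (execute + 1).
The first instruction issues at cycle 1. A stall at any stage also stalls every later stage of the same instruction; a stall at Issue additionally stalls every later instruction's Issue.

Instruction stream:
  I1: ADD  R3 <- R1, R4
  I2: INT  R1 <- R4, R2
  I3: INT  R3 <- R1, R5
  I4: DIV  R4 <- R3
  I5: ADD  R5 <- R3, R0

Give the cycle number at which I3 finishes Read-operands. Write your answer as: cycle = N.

cycle = 7

cycle 1: I1 issues→ADD
cycle 2: I1 reads | I2 issues→INT
cycle 3: I2 reads
cycle 4: I1 exec-done | I2 exec-done
cycle 5: I1 writes R3 | I2 writes R1
cycle 6: I3 issues→INT
cycle 7: I3 reads | I4 issues→DIV
cycle 8: I3 exec-done | I5 issues→ADD
cycle 9: I3 writes R3
cycle 10: I4 reads | I5 reads
cycle 12: I5 exec-done
cycle 13: I5 writes R5
cycle 18: I4 exec-done
cycle 19: I4 writes R4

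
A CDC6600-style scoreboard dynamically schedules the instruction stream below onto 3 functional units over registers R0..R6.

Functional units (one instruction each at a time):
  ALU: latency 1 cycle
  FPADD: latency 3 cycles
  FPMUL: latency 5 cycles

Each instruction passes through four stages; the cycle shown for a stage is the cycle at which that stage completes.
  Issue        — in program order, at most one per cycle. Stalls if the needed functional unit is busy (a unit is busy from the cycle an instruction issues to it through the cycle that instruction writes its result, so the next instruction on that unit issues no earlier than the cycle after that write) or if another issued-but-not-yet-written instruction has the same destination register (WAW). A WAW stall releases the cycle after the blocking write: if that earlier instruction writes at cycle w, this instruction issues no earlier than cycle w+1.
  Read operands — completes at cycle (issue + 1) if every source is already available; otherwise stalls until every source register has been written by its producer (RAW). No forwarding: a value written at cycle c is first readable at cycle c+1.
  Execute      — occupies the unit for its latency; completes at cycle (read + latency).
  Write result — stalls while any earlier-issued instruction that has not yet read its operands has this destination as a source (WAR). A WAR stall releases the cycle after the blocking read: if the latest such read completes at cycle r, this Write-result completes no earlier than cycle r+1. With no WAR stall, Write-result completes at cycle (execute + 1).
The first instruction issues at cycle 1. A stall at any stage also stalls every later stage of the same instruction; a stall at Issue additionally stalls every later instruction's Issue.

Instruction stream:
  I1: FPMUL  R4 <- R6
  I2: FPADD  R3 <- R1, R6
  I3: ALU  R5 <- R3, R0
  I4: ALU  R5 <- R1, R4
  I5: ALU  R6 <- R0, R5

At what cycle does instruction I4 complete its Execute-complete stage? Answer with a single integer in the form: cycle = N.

cycle = 13

[I1] 1/2/7/8
[I2] 2/3/6/7
[I3] 3/8/9/10  (RAW R3: wait I2 write@7)
[I4] 11/12/13/14  (struct: ALU busy until I3 writes@10)
[I5] 15/16/17/18  (struct: ALU busy until I4 writes@14)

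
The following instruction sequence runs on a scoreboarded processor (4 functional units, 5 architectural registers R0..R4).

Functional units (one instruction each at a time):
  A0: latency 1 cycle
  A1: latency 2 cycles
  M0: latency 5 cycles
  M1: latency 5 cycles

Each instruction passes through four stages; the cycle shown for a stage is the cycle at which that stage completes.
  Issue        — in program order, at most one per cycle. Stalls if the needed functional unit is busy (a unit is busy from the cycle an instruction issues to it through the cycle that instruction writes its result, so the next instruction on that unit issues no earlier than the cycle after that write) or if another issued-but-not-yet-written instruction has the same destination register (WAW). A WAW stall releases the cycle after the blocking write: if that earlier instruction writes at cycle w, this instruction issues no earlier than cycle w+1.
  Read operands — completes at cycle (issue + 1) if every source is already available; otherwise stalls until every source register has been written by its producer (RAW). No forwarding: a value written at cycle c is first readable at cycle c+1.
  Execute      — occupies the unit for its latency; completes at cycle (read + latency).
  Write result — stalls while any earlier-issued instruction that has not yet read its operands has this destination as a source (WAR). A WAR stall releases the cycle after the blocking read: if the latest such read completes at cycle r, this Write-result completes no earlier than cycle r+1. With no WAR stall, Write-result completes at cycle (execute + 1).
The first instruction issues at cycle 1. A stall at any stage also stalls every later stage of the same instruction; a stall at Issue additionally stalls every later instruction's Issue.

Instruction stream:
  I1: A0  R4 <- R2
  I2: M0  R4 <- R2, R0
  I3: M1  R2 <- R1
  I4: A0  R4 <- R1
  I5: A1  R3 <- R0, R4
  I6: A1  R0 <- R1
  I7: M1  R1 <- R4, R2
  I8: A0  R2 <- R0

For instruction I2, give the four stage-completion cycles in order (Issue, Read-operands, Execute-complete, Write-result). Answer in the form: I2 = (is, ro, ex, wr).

I2 = (5, 6, 11, 12)

t=1  issue I1 (A0)
t=2  I1 read-ops
t=3  I1 finished on A0
t=4  I1→R4
t=5  issue I2 (M0)
t=6  I2 read-ops; issue I3 (M1)
t=7  I3 read-ops
t=11  I2 finished on M0
t=12  I2→R4; I3 finished on M1
t=13  I3→R2; issue I4 (A0)
t=14  I4 read-ops; issue I5 (A1)
t=15  I4 finished on A0
t=16  I4→R4
t=17  I5 read-ops
t=19  I5 finished on A1
t=20  I5→R3
t=21  issue I6 (A1)
t=22  I6 read-ops; issue I7 (M1)
t=23  I7 read-ops; issue I8 (A0)
t=24  I6 finished on A1
t=25  I6→R0
t=26  I8 read-ops
t=27  I8 finished on A0
t=28  I7 finished on M1; I8→R2
t=29  I7→R1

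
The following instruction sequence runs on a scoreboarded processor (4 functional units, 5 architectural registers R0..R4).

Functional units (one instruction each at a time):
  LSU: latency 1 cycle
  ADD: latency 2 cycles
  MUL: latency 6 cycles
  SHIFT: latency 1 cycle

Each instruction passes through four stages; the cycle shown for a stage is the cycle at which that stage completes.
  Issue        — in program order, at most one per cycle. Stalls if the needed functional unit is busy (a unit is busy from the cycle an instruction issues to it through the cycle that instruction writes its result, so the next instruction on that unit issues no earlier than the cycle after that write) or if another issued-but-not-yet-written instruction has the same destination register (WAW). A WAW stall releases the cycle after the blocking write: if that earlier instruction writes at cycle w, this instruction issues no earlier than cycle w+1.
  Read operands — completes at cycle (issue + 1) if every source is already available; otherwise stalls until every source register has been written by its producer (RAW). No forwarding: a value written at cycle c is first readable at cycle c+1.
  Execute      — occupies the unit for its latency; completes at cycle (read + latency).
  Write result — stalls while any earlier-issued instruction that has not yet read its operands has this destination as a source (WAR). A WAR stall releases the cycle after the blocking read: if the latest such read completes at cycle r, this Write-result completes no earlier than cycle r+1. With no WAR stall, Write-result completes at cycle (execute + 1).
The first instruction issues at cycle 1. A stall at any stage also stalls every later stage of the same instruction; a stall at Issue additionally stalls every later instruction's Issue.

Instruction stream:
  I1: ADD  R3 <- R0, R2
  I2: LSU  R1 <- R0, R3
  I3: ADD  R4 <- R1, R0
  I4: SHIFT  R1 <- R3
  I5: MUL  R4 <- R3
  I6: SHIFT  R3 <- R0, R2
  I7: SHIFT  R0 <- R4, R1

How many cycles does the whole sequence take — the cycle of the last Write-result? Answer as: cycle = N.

t=1  I1→ADD
t=2  I1 RO; I2→LSU
t=4  I1 EX
t=5  I1 WR R3
t=6  I2 RO; I3→ADD
t=7  I2 EX
t=8  I2 WR R1
t=9  I3 RO; I4→SHIFT
t=10  I4 RO
t=11  I3 EX; I4 EX
t=12  I3 WR R4; I4 WR R1
t=13  I5→MUL
t=14  I5 RO; I6→SHIFT
t=15  I6 RO
t=16  I6 EX
t=17  I6 WR R3
t=18  I7→SHIFT
t=20  I5 EX
t=21  I5 WR R4
t=22  I7 RO
t=23  I7 EX
t=24  I7 WR R0

cycle = 24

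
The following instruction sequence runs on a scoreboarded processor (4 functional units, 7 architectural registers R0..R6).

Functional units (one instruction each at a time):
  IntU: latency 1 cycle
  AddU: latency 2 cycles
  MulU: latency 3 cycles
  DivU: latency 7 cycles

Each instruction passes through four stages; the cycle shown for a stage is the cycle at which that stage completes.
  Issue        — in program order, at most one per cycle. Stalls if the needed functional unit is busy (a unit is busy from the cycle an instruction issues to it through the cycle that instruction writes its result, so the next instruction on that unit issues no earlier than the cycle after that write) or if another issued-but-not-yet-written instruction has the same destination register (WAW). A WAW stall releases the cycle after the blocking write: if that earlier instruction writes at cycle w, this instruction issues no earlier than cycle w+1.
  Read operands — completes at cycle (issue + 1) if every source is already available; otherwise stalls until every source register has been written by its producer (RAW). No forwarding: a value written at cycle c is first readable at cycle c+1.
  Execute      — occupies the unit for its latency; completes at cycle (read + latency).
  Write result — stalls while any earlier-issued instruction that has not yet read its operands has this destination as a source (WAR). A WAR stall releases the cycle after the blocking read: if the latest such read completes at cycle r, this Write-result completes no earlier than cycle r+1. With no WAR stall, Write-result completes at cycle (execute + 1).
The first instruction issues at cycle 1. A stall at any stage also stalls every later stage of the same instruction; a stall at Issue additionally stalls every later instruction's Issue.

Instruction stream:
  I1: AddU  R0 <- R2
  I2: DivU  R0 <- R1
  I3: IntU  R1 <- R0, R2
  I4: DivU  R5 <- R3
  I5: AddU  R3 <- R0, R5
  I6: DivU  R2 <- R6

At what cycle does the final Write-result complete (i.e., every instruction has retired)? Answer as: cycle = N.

I1 -> (1, 2, 4, 5)
I2 -> (6, 7, 14, 15)  // WAW R0: wait I1 write@5
I3 -> (7, 16, 17, 18)  // RAW R0: wait I2 write@15
I4 -> (16, 17, 24, 25)  // struct: DivU busy until I2 writes@15
I5 -> (17, 26, 28, 29)  // RAW R5: wait I4 write@25
I6 -> (26, 27, 34, 35)  // struct: DivU busy until I4 writes@25

cycle = 35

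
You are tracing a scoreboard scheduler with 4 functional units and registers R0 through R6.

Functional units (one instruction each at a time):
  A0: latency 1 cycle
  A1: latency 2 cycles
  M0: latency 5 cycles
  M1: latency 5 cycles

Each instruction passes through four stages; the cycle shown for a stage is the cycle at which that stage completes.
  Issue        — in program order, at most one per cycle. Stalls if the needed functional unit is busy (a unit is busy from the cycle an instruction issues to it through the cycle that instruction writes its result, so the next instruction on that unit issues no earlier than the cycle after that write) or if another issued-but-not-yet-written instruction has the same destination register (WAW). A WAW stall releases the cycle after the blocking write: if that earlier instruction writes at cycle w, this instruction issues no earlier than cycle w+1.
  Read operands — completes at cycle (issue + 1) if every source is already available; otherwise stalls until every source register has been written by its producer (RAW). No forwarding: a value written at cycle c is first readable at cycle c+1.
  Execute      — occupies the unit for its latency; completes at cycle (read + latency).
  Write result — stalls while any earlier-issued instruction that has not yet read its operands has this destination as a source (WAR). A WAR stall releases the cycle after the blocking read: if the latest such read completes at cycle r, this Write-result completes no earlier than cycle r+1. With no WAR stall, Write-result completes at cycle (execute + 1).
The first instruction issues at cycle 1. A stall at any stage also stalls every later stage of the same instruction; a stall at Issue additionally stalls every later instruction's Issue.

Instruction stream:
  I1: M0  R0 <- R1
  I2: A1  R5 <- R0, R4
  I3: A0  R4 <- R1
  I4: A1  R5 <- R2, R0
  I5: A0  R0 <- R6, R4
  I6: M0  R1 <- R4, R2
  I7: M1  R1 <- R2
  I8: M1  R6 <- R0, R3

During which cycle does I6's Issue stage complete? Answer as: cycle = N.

c1: I1 dispatched to M0
c2: I1 operands ready; I2 dispatched to A1
c3: I3 dispatched to A0
c4: I3 operands ready
c5: I3 complete
c7: I1 complete
c8: R0←I1
c9: I2 operands ready
c10: R4←I3
c11: I2 complete
c12: R5←I2
c13: I4 dispatched to A1
c14: I4 operands ready; I5 dispatched to A0
c15: I5 operands ready; I6 dispatched to M0
c16: I4 complete; I5 complete; I6 operands ready
c17: R5←I4; R0←I5
c21: I6 complete
c22: R1←I6
c23: I7 dispatched to M1
c24: I7 operands ready
c29: I7 complete
c30: R1←I7
c31: I8 dispatched to M1
c32: I8 operands ready
c37: I8 complete
c38: R6←I8

cycle = 15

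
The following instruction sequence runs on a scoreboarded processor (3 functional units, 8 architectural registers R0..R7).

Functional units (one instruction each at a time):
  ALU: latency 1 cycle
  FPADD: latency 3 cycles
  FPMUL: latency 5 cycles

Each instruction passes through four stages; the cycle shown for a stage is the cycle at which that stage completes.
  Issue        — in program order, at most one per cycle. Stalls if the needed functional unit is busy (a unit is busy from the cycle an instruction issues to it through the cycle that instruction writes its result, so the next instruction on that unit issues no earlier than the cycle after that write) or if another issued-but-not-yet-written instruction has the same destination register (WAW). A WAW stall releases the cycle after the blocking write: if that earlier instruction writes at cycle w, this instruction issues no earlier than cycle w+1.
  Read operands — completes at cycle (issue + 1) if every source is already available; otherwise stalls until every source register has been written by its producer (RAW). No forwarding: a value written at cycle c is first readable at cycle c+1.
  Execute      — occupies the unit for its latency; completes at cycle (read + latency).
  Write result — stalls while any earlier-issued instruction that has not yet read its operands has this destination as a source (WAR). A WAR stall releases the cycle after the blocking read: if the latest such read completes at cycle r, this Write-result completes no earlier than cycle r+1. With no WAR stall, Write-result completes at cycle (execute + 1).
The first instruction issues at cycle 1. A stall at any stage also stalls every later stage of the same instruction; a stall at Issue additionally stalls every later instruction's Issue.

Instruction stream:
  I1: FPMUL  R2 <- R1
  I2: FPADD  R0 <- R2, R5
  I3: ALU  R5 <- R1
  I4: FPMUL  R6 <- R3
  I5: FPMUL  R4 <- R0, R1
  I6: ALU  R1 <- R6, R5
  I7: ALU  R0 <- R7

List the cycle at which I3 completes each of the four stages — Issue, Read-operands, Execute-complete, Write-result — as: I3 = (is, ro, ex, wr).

I1: IS=1 RO=2 EX=7 WR=8
I2: IS=2 RO=9 EX=12 WR=13  [RAW R2: wait I1 write@8]
I3: IS=3 RO=4 EX=5 WR=10  [WAR R5: wait I2 read@9]
I4: IS=9 RO=10 EX=15 WR=16  [struct: FPMUL busy until I1 writes@8]
I5: IS=17 RO=18 EX=23 WR=24  [struct: FPMUL busy until I4 writes@16]
I6: IS=18 RO=19 EX=20 WR=21
I7: IS=22 RO=23 EX=24 WR=25  [struct: ALU busy until I6 writes@21]

I3 = (3, 4, 5, 10)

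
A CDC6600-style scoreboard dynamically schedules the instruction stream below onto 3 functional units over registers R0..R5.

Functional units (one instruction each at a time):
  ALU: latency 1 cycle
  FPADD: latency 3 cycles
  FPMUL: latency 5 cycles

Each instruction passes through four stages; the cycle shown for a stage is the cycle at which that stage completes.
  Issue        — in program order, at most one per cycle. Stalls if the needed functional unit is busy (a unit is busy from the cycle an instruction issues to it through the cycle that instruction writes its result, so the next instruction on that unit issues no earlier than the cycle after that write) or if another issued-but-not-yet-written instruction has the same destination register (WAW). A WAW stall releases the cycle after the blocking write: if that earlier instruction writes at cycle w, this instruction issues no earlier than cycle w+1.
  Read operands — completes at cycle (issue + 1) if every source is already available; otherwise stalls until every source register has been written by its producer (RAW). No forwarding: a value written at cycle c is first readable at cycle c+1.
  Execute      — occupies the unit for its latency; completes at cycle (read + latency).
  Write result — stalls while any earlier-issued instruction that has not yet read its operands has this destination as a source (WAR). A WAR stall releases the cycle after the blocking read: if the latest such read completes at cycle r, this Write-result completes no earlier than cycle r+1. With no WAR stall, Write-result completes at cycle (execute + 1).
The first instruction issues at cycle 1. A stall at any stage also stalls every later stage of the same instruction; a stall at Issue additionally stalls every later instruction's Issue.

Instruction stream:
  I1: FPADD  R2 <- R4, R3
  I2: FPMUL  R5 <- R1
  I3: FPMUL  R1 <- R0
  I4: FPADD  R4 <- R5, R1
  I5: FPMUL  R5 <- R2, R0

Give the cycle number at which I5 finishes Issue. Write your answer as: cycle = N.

cycle = 18

  I1 | 1 | 2 | 5 | 6
  I2 | 2 | 3 | 8 | 9
  I3 | 10 | 11 | 16 | 17   struct: FPMUL busy until I2 writes@9
  I4 | 11 | 18 | 21 | 22   RAW R1: wait I3 write@17
  I5 | 18 | 19 | 24 | 25   struct: FPMUL busy until I3 writes@17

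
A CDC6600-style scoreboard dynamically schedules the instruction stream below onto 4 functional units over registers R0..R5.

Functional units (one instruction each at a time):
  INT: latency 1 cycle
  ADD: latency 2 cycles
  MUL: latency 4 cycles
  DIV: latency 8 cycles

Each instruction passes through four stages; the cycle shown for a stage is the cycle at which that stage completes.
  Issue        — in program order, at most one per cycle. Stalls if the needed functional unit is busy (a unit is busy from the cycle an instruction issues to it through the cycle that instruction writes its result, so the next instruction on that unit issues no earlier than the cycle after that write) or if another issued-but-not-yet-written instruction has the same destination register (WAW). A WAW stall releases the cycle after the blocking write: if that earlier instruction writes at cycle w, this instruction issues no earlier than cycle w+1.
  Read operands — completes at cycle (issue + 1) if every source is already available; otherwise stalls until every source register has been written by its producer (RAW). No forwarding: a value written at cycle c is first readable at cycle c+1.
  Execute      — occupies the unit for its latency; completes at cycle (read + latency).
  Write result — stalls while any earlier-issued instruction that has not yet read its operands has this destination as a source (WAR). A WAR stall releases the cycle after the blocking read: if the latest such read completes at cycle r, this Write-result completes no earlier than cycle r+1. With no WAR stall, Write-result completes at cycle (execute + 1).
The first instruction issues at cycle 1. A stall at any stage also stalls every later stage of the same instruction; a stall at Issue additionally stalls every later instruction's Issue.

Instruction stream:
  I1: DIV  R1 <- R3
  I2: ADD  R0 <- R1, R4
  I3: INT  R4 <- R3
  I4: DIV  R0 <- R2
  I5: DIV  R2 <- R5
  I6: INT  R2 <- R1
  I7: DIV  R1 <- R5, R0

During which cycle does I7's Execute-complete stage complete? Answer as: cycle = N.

cycle 1: I1 issues→DIV
cycle 2: I1 reads | I2 issues→ADD
cycle 3: I3 issues→INT
cycle 4: I3 reads
cycle 5: I3 exec-done
cycle 10: I1 exec-done
cycle 11: I1 writes R1
cycle 12: I2 reads
cycle 13: I3 writes R4
cycle 14: I2 exec-done
cycle 15: I2 writes R0
cycle 16: I4 issues→DIV
cycle 17: I4 reads
cycle 25: I4 exec-done
cycle 26: I4 writes R0
cycle 27: I5 issues→DIV
cycle 28: I5 reads
cycle 36: I5 exec-done
cycle 37: I5 writes R2
cycle 38: I6 issues→INT
cycle 39: I6 reads | I7 issues→DIV
cycle 40: I6 exec-done | I7 reads
cycle 41: I6 writes R2
cycle 48: I7 exec-done
cycle 49: I7 writes R1

cycle = 48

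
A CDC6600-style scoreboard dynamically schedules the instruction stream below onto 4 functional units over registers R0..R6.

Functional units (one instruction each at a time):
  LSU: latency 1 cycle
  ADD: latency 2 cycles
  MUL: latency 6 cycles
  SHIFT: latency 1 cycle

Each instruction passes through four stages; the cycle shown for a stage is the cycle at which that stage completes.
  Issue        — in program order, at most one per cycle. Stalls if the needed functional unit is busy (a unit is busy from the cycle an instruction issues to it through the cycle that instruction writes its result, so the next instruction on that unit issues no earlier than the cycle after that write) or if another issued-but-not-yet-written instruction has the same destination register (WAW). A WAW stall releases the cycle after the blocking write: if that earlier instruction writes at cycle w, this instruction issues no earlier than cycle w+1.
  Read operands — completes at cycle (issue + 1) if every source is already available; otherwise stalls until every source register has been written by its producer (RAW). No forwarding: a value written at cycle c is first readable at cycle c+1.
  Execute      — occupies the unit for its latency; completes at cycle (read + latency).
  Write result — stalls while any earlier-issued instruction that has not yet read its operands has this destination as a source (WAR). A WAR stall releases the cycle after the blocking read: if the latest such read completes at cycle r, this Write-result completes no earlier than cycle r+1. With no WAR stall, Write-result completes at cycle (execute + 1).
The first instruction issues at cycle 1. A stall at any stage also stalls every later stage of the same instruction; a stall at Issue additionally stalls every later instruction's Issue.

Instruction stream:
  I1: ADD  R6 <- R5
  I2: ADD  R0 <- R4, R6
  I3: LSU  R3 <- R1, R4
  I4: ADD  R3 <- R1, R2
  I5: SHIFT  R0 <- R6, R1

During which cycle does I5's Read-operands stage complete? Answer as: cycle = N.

[1] I1→ADD
[2] I1 RO
[4] I1 EX
[5] I1 WR R6
[6] I2→ADD
[7] I2 RO | I3→LSU
[8] I3 RO
[9] I2 EX | I3 EX
[10] I2 WR R0 | I3 WR R3
[11] I4→ADD
[12] I4 RO | I5→SHIFT
[13] I5 RO
[14] I4 EX | I5 EX
[15] I4 WR R3 | I5 WR R0

cycle = 13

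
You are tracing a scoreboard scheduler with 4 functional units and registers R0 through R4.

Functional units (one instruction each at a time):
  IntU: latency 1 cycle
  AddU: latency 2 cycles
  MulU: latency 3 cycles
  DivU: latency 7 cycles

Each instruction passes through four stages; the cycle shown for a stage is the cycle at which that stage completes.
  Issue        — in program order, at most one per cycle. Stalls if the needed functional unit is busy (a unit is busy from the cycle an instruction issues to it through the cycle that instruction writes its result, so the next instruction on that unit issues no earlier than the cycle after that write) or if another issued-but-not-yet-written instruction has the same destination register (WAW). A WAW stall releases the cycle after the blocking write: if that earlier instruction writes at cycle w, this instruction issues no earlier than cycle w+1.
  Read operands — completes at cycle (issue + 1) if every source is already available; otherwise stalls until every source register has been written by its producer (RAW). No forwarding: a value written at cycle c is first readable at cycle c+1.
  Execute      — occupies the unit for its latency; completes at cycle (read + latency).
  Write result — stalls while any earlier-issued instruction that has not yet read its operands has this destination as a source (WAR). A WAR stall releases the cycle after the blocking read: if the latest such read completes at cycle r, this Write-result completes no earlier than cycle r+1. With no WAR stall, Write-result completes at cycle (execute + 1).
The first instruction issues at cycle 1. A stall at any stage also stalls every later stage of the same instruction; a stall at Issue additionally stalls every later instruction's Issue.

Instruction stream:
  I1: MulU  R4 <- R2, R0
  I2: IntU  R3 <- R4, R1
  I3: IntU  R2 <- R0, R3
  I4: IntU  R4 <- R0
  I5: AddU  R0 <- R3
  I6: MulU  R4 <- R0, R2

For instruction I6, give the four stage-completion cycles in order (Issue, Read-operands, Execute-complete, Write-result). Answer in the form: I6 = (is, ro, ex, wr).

I1  is:1  ro:2  ex:5  wr:6
I2  is:2  ro:7  ex:8  wr:9  — RAW R4: wait I1 write@6
I3  is:10  ro:11  ex:12  wr:13  — struct: IntU busy until I2 writes@9
I4  is:14  ro:15  ex:16  wr:17  — struct: IntU busy until I3 writes@13
I5  is:15  ro:16  ex:18  wr:19
I6  is:18  ro:20  ex:23  wr:24  — WAW R4: wait I4 write@17, RAW R0: wait I5 write@19

I6 = (18, 20, 23, 24)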